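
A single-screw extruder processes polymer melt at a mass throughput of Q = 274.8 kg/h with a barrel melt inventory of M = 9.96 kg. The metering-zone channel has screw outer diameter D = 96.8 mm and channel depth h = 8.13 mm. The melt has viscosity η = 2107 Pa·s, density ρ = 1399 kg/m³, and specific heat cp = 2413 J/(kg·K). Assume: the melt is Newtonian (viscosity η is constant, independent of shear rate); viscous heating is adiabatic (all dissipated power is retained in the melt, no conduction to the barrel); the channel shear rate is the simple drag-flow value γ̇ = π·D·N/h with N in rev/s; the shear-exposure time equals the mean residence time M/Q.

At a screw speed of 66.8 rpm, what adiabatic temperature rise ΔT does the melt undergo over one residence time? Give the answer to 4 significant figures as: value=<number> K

value=141.2 K

Convert throughput: Q = 274.8 kg/h = 274.8/3600 = 0.0763333 kg/s
t_res = M / Q_s = 9.96 ÷ 0.0763333 = 130.48 s
Geometry in metres: D = 96.8 mm → 0.0968 m, h = 8.13 mm → 0.00813 m; screw speed N = 66.8 rpm = 1.11333 rev/s
Shear rate: γ̇ = πDN/h = π·0.0968·1.11333/0.00813 = 41.6447 s⁻¹
ΔT = η·γ̇²·t_res / (ρ·cp) = 2107 · (41.6447)² · 130.48 / (1399 · 2413) = 141.239 K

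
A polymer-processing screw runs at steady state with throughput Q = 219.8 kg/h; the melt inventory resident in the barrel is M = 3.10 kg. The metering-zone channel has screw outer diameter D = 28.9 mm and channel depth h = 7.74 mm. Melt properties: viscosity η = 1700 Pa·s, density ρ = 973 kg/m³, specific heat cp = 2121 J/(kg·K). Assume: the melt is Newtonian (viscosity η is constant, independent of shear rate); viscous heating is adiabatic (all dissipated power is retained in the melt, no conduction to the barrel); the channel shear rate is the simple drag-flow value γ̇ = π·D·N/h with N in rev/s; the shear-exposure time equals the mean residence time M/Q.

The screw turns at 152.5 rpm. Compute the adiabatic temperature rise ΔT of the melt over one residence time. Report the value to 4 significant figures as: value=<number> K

value=37.18 K

Q_s = Q / 3600 = 219.8 / 3600 = 0.0610556 kg/s
Mean residence time: t_res = M/Q_s = 3.10 kg / 0.0610556 kg/s = 50.7734 s
Geometry in metres: D = 28.9 mm → 0.0289 m, h = 7.74 mm → 0.00774 m; screw speed N = 152.5 rpm = 2.54167 rev/s
γ̇ = π·D·N / h = π · 0.0289 · 2.54167 / 0.00774 = 29.8144 s⁻¹
ΔT = η·γ̇²·t_res / (ρ·cp) = 1700 · (29.8144)² · 50.7734 / (973 · 2121) = 37.1777 K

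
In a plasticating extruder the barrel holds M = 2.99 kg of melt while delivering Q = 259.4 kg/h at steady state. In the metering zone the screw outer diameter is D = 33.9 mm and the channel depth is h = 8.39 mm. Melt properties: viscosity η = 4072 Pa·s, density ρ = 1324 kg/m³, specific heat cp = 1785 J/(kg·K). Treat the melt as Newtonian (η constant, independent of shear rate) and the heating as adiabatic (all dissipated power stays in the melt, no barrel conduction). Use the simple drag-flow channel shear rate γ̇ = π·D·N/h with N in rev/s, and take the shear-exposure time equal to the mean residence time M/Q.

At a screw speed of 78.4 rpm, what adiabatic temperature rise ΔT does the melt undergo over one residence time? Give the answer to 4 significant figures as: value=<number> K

value=19.67 K

Convert throughput: Q = 259.4 kg/h = 259.4/3600 = 0.0720556 kg/s
Mean residence time: t_res = M/Q_s = 2.99 kg / 0.0720556 kg/s = 41.4958 s
Convert to SI: D = 0.0339 m, h = 0.00839 m, N = 78.4/60 = 1.30667 rev/s
Shear rate: γ̇ = πDN/h = π·0.0339·1.30667/0.00839 = 16.5864 s⁻¹
ΔT = η·γ̇²·t_res/(ρ·cp) = [4072 × 16.5864² × 41.4958] / [1324 × 1785] = 19.6694 K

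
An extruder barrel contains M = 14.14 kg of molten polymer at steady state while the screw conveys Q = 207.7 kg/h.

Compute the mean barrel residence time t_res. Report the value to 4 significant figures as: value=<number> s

value=245.1 s

Convert throughput: Q = 207.7 kg/h = 207.7/3600 = 0.0576944 kg/s
t_res = M / Q_s = 14.14 / 0.0576944 = 245.084 s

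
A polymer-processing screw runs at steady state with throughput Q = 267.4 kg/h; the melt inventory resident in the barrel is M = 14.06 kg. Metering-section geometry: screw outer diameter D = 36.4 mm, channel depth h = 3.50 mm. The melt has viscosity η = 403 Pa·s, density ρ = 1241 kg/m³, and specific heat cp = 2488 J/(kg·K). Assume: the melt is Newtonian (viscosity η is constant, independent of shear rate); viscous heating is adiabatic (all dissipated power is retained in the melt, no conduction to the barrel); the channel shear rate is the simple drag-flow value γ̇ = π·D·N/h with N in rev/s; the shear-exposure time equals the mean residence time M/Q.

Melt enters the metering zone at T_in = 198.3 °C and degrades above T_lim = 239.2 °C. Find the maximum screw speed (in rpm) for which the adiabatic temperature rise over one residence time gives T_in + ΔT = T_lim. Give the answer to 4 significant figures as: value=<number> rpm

Convert throughput: Q = 267.4 kg/h = 267.4/3600 = 0.0742778 kg/s
t_res = M / Q_s = 14.06 ÷ 0.0742778 = 189.289 s
Geometry in SI: D = 36.4 mm → 0.0364 m, h = 3.50 mm → 0.0035 m
ΔT_a = T_lim − T_in = 239.2 °C − 198.3 °C = 40.9 K
Invert ΔT = ηγ̇²t_res/(ρcp) for γ̇: γ̇_max² = ΔT_a ρ cp / (η t_res) = 40.9·1241·2488 / (403·189.289) = 1655.44 s⁻²
γ̇_max = √1655.44 = 40.6871 s⁻¹
Solve γ̇ = πDN/h for N: N_max = γ̇_max·h/(π·D) = 40.6871 × 0.0035 / (π × 0.0364) = 1.2453 rev/s = 74.718 rpm

value=74.72 rpm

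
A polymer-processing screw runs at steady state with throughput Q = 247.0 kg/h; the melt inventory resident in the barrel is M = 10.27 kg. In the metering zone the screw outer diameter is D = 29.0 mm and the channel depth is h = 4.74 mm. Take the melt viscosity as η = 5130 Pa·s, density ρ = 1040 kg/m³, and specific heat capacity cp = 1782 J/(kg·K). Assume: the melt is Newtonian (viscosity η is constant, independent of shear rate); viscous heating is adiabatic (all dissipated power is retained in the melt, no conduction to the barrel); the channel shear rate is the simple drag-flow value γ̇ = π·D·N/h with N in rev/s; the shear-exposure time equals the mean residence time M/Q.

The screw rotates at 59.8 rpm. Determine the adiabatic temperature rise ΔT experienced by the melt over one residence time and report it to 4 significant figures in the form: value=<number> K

value=152.1 K

Throughput in SI: Q_s = 247.0 kg/h ÷ 3600 s/h = 0.0686111 kg/s
t_res = M / Q_s = 10.27 ÷ 0.0686111 = 149.684 s
D = 29.0 mm = 0.029 m;  h = 4.74 mm = 0.00474 m;  N = 59.8 rpm / 60 = 0.996667 rev/s
γ̇ = π·D·N / h = π · 0.029 · 0.996667 / 0.00474 = 19.1566 s⁻¹
ΔT = η·γ̇²·t_res / (ρ·cp) = 5130 · (19.1566)² · 149.684 / (1040 · 1782) = 152.052 K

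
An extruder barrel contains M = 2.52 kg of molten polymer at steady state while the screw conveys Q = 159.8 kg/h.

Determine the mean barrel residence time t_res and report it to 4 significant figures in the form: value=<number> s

value=56.77 s

Throughput in SI: Q_s = 159.8 kg/h ÷ 3600 s/h = 0.0443889 kg/s
t_res = M / Q_s = 2.52 / 0.0443889 = 56.771 s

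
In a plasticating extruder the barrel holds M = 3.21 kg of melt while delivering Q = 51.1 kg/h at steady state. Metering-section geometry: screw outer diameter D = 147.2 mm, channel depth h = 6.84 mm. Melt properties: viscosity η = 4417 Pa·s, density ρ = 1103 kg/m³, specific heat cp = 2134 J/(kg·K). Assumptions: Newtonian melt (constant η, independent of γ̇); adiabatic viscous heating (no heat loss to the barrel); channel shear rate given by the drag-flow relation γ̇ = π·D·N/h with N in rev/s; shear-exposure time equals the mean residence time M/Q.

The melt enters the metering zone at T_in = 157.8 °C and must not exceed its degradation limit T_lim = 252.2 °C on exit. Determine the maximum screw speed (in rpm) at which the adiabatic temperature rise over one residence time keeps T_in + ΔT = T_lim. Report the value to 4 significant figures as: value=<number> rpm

value=13.24 rpm

Throughput in SI: Q_s = 51.1 kg/h ÷ 3600 s/h = 0.0141944 kg/s
t_res = M / Q_s = 3.21 ÷ 0.0141944 = 226.145 s
Geometry in SI: D = 147.2 mm → 0.1472 m, h = 6.84 mm → 0.00684 m
ΔT_a = T_lim − T_in = 252.2 °C − 157.8 °C = 94.4 K
γ̇_max² = ΔT_a·ρ·cp / (η·t_res) = [94.4 × 1103 × 2134] / [4417 × 226.145] = 222.448 s⁻²
γ̇_max = sqrt(222.448) = 14.9147 s⁻¹
N_max = γ̇_max·h / (π·D) = 14.9147 · 0.00684 / (π · 0.1472) = 0.220603 rev/s = 13.2362 rpm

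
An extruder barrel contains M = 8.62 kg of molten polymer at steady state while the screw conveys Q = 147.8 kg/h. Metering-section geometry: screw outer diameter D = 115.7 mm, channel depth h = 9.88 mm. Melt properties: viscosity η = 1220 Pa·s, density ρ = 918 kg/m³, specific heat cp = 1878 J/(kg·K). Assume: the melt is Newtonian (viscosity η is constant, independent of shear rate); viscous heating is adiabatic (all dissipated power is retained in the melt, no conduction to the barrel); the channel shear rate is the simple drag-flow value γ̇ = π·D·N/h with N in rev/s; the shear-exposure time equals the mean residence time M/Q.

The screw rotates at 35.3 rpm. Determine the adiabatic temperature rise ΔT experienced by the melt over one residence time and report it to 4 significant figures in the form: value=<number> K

value=69.61 K

Convert throughput: Q = 147.8 kg/h = 147.8/3600 = 0.0410556 kg/s
t_res = M / Q_s = 8.62 / 0.0410556 = 209.959 s
D = 115.7 mm = 0.1157 m;  h = 9.88 mm = 0.00988 m;  N = 35.3 rpm / 60 = 0.588333 rev/s
γ̇ = π D N / h = (π)(0.1157)(0.588333) / 0.00988 = 21.6446 s⁻¹
Adiabatic rise: ΔT = η γ̇² t_res / (ρ cp) = 1220·(21.6446)²·209.959 / (918·1878) = 69.6076 K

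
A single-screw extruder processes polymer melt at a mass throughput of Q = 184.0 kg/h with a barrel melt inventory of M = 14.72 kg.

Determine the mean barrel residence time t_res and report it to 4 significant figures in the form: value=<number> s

Q_s = Q / 3600 = 184.0 / 3600 = 0.0511111 kg/s
t_res = M / Q_s = 14.72 ÷ 0.0511111 = 288 s

value=288.0 s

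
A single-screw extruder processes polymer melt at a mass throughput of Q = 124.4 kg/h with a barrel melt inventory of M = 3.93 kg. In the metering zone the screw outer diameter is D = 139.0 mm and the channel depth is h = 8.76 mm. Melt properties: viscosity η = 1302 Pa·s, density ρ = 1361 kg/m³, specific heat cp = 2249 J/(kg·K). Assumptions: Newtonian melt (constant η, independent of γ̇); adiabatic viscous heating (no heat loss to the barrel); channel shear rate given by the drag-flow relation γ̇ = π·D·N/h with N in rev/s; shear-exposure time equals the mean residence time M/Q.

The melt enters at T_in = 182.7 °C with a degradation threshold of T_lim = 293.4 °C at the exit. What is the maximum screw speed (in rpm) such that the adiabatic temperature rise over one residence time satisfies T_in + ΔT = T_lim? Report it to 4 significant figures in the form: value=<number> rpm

Convert throughput: Q = 124.4 kg/h = 124.4/3600 = 0.0345556 kg/s
t_res = M / Q_s = 3.93 / 0.0345556 = 113.73 s
D = 139.0 mm = 0.139 m;  h = 8.76 mm = 0.00876 m
ΔT_a = T_lim − T_in = 293.4 − 182.7 = 110.7 K
γ̇_max² = ΔT_a·ρ·cp/(η·t_res) = 110.7·1361·2249/(1302·113.73) = 2288.28 s⁻²
γ̇_max = √2288.28 = 47.836 s⁻¹
N_max = γ̇_max·h / (π·D) = 47.836 · 0.00876 / (π · 0.139) = 0.959609 rev/s = 57.5765 rpm

value=57.58 rpm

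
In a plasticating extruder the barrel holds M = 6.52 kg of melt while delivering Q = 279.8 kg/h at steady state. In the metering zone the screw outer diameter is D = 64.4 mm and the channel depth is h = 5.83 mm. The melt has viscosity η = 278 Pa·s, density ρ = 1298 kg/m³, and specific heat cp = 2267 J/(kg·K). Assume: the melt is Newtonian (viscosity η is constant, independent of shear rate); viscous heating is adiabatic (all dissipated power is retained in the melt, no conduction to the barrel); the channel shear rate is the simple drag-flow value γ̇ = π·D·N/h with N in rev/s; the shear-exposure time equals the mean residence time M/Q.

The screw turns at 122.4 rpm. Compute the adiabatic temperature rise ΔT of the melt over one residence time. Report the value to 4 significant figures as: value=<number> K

Convert throughput: Q = 279.8 kg/h = 279.8/3600 = 0.0777222 kg/s
t_res = M / Q_s = 6.52 / 0.0777222 = 83.8885 s
D = 64.4 mm = 0.0644 m;  h = 5.83 mm = 0.00583 m;  N = 122.4 rpm / 60 = 2.04 rev/s
Shear rate: γ̇ = πDN/h = π·0.0644·2.04/0.00583 = 70.7941 s⁻¹
ΔT = η·γ̇²·t_res/(ρ·cp) = [278 × 70.7941² × 83.8885] / [1298 × 2267] = 39.7206 K

value=39.72 K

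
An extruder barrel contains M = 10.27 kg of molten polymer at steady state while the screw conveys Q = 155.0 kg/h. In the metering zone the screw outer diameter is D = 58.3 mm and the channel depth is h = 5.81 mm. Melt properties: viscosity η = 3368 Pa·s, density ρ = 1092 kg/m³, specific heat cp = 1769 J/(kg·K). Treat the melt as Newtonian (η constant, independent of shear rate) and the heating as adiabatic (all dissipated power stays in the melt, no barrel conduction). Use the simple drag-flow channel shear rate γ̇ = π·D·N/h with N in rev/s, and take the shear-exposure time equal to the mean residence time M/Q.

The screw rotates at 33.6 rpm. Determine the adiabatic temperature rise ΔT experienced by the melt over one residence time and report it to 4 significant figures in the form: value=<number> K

Throughput in SI: Q_s = 155.0 kg/h ÷ 3600 s/h = 0.0430556 kg/s
Mean residence time: t_res = M/Q_s = 10.27 kg / 0.0430556 kg/s = 238.529 s
D = 58.3 mm = 0.0583 m;  h = 5.81 mm = 0.00581 m;  N = 33.6 rpm / 60 = 0.56 rev/s
γ̇ = π D N / h = (π)(0.0583)(0.56) / 0.00581 = 17.6535 s⁻¹
ΔT = η·γ̇²·t_res / (ρ·cp) = 3368 · (17.6535)² · 238.529 / (1092 · 1769) = 129.606 K

value=129.6 K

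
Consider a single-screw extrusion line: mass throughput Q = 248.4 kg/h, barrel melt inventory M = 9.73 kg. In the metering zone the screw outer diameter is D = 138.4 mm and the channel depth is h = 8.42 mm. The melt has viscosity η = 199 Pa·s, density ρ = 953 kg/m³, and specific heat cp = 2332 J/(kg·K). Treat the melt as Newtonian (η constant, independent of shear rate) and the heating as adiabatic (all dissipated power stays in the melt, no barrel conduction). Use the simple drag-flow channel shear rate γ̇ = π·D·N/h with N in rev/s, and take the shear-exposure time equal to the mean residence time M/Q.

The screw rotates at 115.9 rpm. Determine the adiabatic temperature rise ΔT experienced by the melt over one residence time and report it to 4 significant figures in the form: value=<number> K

value=125.6 K

Throughput in SI: Q_s = 248.4 kg/h ÷ 3600 s/h = 0.069 kg/s
Mean residence time: t_res = M/Q_s = 9.73 kg / 0.069 kg/s = 141.014 s
Convert to SI: D = 0.1384 m, h = 0.00842 m, N = 115.9/60 = 1.93167 rev/s
γ̇ = π D N / h = (π)(0.1384)(1.93167) / 0.00842 = 99.7484 s⁻¹
ΔT = η·γ̇²·t_res/(ρ·cp) = [199 × 99.7484² × 141.014] / [953 × 2332] = 125.634 K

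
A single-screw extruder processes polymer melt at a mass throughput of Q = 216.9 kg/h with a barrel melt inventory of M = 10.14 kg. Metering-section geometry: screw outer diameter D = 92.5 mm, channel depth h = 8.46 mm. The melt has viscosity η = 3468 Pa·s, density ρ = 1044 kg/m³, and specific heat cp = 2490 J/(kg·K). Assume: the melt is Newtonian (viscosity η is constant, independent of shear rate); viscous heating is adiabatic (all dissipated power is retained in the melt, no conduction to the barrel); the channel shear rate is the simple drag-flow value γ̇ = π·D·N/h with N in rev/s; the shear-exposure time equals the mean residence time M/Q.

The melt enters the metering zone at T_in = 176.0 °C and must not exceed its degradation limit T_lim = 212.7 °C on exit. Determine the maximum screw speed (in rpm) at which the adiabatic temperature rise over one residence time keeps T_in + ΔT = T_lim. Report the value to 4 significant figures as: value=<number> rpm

value=22.33 rpm

Convert throughput: Q = 216.9 kg/h = 216.9/3600 = 0.06025 kg/s
Mean residence time: t_res = M/Q_s = 10.14 kg / 0.06025 kg/s = 168.299 s
D = 92.5 mm = 0.0925 m;  h = 8.46 mm = 0.00846 m
ΔT_a = T_lim − T_in = 212.7 − 176.0 = 36.7 K
γ̇_max² = ΔT_a·ρ·cp / (η·t_res) = [36.7 × 1044 × 2490] / [3468 × 168.299] = 163.458 s⁻²
γ̇_max = √163.458 = 12.7851 s⁻¹
Solve γ̇ = πDN/h for N: N_max = γ̇_max·h/(π·D) = 12.7851 × 0.00846 / (π × 0.0925) = 0.372205 rev/s = 22.3323 rpm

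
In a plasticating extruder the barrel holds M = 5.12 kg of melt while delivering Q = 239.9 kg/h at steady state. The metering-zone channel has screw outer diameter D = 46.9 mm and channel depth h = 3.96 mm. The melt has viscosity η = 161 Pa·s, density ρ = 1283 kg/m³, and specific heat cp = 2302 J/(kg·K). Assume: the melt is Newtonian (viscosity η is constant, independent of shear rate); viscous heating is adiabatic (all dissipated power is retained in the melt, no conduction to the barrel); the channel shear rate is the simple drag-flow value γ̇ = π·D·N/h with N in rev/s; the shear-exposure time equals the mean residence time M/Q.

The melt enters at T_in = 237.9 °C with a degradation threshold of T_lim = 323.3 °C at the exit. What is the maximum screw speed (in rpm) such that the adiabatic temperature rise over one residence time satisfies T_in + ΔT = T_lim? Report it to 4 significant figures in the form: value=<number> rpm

value=230.3 rpm

Convert throughput: Q = 239.9 kg/h = 239.9/3600 = 0.0666389 kg/s
t_res = M / Q_s = 5.12 / 0.0666389 = 76.832 s
D = 46.9 mm = 0.0469 m;  h = 3.96 mm = 0.00396 m
ΔT_a = T_lim − T_in = 323.3 − 237.9 = 85.4 K
γ̇_max² = ΔT_a·ρ·cp/(η·t_res) = 85.4·1283·2302/(161·76.832) = 20390.2 s⁻²
γ̇_max = √20390.2 = 142.794 s⁻¹
N_max = γ̇_max·h / (π·D) = 142.794 · 0.00396 / (π · 0.0469) = 3.83781 rev/s = 230.269 rpm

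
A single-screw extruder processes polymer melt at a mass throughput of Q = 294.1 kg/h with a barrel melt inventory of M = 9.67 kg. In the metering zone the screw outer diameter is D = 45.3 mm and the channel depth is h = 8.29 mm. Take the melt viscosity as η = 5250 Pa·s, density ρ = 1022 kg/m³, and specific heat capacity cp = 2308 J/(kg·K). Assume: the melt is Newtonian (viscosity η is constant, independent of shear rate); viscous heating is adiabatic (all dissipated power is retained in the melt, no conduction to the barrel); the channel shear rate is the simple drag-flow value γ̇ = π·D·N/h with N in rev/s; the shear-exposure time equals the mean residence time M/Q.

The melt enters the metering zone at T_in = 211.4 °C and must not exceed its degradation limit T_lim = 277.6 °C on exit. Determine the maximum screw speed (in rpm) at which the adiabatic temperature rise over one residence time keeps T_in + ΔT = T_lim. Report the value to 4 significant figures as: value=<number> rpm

value=55.40 rpm

Convert throughput: Q = 294.1 kg/h = 294.1/3600 = 0.0816944 kg/s
Mean residence time: t_res = M/Q_s = 9.67 kg / 0.0816944 kg/s = 118.368 s
Convert to metres: D = 0.0453 m, h = 0.00829 m
ΔT_a = T_lim − T_in = 277.6 °C − 211.4 °C = 66.2 K
Invert ΔT = ηγ̇²t_res/(ρcp) for γ̇: γ̇_max² = ΔT_a ρ cp / (η t_res) = 66.2·1022·2308 / (5250·118.368) = 251.276 s⁻²
γ̇_max = sqrt(251.276) = 15.8517 s⁻¹
N_max = γ̇_max h / (πD) = 15.8517·0.00829/(π·0.0453) = 0.923384 rev/s → ×60 = 55.403 rpm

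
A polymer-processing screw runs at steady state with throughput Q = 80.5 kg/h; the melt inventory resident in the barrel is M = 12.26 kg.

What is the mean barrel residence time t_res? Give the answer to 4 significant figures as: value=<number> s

value=548.3 s

Convert throughput: Q = 80.5 kg/h = 80.5/3600 = 0.0223611 kg/s
t_res = M / Q_s = 12.26 ÷ 0.0223611 = 548.273 s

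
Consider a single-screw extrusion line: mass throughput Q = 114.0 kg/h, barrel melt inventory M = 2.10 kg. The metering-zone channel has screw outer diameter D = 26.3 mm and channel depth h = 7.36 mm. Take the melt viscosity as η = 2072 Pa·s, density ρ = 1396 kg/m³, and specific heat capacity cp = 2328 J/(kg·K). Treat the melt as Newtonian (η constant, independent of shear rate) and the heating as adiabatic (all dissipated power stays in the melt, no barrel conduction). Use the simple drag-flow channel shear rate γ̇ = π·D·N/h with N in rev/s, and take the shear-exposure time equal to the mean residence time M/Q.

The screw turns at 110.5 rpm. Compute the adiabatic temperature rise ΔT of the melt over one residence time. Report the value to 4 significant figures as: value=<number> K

Throughput in SI: Q_s = 114.0 kg/h ÷ 3600 s/h = 0.0316667 kg/s
t_res = M / Q_s = 2.10 ÷ 0.0316667 = 66.3158 s
Convert to SI: D = 0.0263 m, h = 0.00736 m, N = 110.5/60 = 1.84167 rev/s
γ̇ = π·D·N / h = π · 0.0263 · 1.84167 / 0.00736 = 20.6747 s⁻¹
ΔT = η·γ̇²·t_res / (ρ·cp) = 2072 · (20.6747)² · 66.3158 / (1396 · 2328) = 18.0724 K

value=18.07 K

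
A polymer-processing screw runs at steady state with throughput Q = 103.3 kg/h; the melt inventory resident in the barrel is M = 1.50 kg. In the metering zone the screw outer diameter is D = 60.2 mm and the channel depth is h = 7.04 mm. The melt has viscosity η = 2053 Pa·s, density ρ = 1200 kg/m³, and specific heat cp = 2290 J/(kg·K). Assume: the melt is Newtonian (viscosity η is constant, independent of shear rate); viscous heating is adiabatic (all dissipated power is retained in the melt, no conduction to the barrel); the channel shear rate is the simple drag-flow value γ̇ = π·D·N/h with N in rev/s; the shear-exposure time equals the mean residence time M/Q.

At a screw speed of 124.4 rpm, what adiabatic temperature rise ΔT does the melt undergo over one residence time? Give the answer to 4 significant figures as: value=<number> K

value=121.2 K

Q_s = Q / 3600 = 103.3 / 3600 = 0.0286944 kg/s
t_res = M / Q_s = 1.50 / 0.0286944 = 52.2749 s
D = 60.2 mm = 0.0602 m;  h = 7.04 mm = 0.00704 m;  N = 124.4 rpm / 60 = 2.07333 rev/s
γ̇ = π D N / h = (π)(0.0602)(2.07333) / 0.00704 = 55.6984 s⁻¹
ΔT = η·γ̇²·t_res / (ρ·cp) = 2053 · (55.6984)² · 52.2749 / (1200 · 2290) = 121.158 K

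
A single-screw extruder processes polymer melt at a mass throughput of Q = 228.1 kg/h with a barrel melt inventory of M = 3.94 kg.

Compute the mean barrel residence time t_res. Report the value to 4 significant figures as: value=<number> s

Throughput in SI: Q_s = 228.1 kg/h ÷ 3600 s/h = 0.0633611 kg/s
t_res = M / Q_s = 3.94 ÷ 0.0633611 = 62.1833 s

value=62.18 s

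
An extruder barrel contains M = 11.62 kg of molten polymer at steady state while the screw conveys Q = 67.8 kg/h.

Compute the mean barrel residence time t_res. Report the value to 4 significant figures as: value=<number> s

Throughput in SI: Q_s = 67.8 kg/h ÷ 3600 s/h = 0.0188333 kg/s
t_res = M / Q_s = 11.62 ÷ 0.0188333 = 616.991 s

value=617.0 s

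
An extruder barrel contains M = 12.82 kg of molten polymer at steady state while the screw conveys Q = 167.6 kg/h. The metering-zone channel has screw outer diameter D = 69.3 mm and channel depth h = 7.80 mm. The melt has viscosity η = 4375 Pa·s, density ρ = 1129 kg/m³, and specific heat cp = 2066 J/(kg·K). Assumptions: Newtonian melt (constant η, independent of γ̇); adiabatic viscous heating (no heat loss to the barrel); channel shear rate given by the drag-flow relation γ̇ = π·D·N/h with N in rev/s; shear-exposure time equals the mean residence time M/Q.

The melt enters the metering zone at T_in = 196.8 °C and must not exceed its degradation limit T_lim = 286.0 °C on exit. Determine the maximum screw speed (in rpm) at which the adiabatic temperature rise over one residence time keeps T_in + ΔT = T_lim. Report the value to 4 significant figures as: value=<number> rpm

value=28.25 rpm

Throughput in SI: Q_s = 167.6 kg/h ÷ 3600 s/h = 0.0465556 kg/s
t_res = M / Q_s = 12.82 ÷ 0.0465556 = 275.37 s
Geometry in SI: D = 69.3 mm → 0.0693 m, h = 7.80 mm → 0.0078 m
ΔT_a = T_lim − T_in = 286.0 − 196.8 = 89.2 K
γ̇_max² = ΔT_a·ρ·cp / (η·t_res) = [89.2 × 1129 × 2066] / [4375 × 275.37] = 172.701 s⁻²
γ̇_max = sqrt(172.701) = 13.1416 s⁻¹
N_max = γ̇_max·h / (π·D) = 13.1416 · 0.0078 / (π · 0.0693) = 0.470824 rev/s = 28.2495 rpm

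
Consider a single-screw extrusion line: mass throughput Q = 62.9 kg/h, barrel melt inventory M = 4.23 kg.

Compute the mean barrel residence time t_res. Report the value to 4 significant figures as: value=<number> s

value=242.1 s

Convert throughput: Q = 62.9 kg/h = 62.9/3600 = 0.0174722 kg/s
t_res = M / Q_s = 4.23 ÷ 0.0174722 = 242.099 s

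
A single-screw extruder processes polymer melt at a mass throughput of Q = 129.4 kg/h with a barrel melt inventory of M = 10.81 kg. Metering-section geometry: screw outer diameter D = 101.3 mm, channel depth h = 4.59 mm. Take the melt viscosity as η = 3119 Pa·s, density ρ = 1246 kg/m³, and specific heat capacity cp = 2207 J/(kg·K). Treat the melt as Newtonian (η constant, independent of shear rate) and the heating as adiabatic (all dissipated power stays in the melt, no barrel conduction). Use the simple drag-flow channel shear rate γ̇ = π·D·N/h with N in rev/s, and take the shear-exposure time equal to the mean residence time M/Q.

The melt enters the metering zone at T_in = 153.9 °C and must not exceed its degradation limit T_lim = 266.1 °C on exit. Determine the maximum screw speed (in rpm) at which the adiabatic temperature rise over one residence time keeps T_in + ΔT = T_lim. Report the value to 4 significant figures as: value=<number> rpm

value=15.69 rpm

Q_s = Q / 3600 = 129.4 / 3600 = 0.0359444 kg/s
Mean residence time: t_res = M/Q_s = 10.81 kg / 0.0359444 kg/s = 300.742 s
D = 101.3 mm = 0.1013 m;  h = 4.59 mm = 0.00459 m
Allowable rise: ΔT_a = T_lim − T_in = 266.1 − 153.9 = 112.2 K
γ̇_max² = ΔT_a·ρ·cp / (η·t_res) = [112.2 × 1246 × 2207] / [3119 × 300.742] = 328.93 s⁻²
Take the square root: γ̇_max = √(328.93) = 18.1364 s⁻¹
N_max = γ̇_max h / (πD) = 18.1364·0.00459/(π·0.1013) = 0.26158 rev/s → ×60 = 15.6948 rpm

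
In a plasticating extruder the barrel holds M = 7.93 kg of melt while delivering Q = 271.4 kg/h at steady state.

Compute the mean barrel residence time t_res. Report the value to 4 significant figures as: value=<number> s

Q_s = Q / 3600 = 271.4 / 3600 = 0.0753889 kg/s
t_res = M / Q_s = 7.93 ÷ 0.0753889 = 105.188 s

value=105.2 s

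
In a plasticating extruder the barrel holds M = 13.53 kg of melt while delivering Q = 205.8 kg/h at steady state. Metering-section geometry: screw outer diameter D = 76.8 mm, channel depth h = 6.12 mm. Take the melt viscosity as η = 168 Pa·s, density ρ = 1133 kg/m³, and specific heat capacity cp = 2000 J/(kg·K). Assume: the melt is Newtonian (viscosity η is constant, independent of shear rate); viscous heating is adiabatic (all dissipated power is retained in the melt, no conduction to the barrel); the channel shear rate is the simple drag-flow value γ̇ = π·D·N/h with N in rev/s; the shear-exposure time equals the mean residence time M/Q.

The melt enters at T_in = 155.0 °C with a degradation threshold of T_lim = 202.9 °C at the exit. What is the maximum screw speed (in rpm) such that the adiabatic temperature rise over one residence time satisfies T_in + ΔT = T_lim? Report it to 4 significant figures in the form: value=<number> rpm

value=79.52 rpm

Convert throughput: Q = 205.8 kg/h = 205.8/3600 = 0.0571667 kg/s
t_res = M / Q_s = 13.53 / 0.0571667 = 236.676 s
Geometry in SI: D = 76.8 mm → 0.0768 m, h = 6.12 mm → 0.00612 m
ΔT_a = T_lim − T_in = 202.9 °C − 155.0 °C = 47.9 K
Invert ΔT = ηγ̇²t_res/(ρcp) for γ̇: γ̇_max² = ΔT_a ρ cp / (η t_res) = 47.9·1133·2000 / (168·236.676) = 2729.8 s⁻²
γ̇_max = √2729.8 = 52.2475 s⁻¹
Solve γ̇ = πDN/h for N: N_max = γ̇_max·h/(π·D) = 52.2475 × 0.00612 / (π × 0.0768) = 1.32527 rev/s = 79.5165 rpm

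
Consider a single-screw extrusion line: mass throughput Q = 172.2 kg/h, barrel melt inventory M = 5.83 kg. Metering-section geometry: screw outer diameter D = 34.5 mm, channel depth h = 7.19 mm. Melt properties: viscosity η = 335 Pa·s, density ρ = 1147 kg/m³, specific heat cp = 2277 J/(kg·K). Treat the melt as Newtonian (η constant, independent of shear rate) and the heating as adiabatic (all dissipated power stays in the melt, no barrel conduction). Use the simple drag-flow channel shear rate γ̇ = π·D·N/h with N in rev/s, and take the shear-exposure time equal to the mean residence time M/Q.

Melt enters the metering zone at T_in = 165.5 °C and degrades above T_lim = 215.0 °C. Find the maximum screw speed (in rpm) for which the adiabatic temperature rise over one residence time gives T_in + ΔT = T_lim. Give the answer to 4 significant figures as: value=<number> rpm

value=224.0 rpm

Convert throughput: Q = 172.2 kg/h = 172.2/3600 = 0.0478333 kg/s
t_res = M / Q_s = 5.83 / 0.0478333 = 121.882 s
D = 34.5 mm = 0.0345 m;  h = 7.19 mm = 0.00719 m
ΔT_a = T_lim − T_in = 215.0 − 165.5 = 49.5 K
Invert ΔT = ηγ̇²t_res/(ρcp) for γ̇: γ̇_max² = ΔT_a ρ cp / (η t_res) = 49.5·1147·2277 / (335·121.882) = 3166.28 s⁻²
γ̇_max = sqrt(3166.28) = 56.2697 s⁻¹
N_max = γ̇_max·h / (π·D) = 56.2697 · 0.00719 / (π · 0.0345) = 3.7328 rev/s = 223.968 rpm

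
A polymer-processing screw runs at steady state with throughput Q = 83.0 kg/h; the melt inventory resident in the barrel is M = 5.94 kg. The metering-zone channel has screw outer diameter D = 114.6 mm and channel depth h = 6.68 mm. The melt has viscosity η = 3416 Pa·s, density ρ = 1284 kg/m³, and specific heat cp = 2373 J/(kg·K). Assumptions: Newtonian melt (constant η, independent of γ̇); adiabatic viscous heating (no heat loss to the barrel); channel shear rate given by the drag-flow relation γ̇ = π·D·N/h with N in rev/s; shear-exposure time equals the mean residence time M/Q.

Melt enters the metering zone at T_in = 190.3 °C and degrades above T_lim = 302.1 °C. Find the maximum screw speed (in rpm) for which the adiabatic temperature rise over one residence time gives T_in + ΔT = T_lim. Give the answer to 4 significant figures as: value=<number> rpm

value=21.90 rpm

Convert throughput: Q = 83.0 kg/h = 83.0/3600 = 0.0230556 kg/s
t_res = M / Q_s = 5.94 ÷ 0.0230556 = 257.639 s
Geometry in SI: D = 114.6 mm → 0.1146 m, h = 6.68 mm → 0.00668 m
ΔT_a = T_lim − T_in = 302.1 − 190.3 = 111.8 K
γ̇_max² = ΔT_a·ρ·cp / (η·t_res) = [111.8 × 1284 × 2373] / [3416 × 257.639] = 387.058 s⁻²
γ̇_max = sqrt(387.058) = 19.6738 s⁻¹
N_max = γ̇_max h / (πD) = 19.6738·0.00668/(π·0.1146) = 0.365031 rev/s → ×60 = 21.9019 rpm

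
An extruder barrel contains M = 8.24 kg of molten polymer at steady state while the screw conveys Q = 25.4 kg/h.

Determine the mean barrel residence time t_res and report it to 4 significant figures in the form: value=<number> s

Convert throughput: Q = 25.4 kg/h = 25.4/3600 = 0.00705556 kg/s
t_res = M / Q_s = 8.24 / 0.00705556 = 1167.87 s

value=1168. s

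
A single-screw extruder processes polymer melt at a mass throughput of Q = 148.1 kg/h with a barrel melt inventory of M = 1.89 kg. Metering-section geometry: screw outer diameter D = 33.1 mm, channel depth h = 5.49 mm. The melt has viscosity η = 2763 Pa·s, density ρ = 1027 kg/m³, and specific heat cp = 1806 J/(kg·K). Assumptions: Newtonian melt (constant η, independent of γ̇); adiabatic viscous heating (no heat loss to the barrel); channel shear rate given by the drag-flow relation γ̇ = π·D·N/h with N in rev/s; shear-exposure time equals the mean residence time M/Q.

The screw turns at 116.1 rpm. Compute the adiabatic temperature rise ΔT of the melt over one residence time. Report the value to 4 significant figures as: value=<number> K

value=91.93 K

Throughput in SI: Q_s = 148.1 kg/h ÷ 3600 s/h = 0.0411389 kg/s
Mean residence time: t_res = M/Q_s = 1.89 kg / 0.0411389 kg/s = 45.9419 s
Convert to SI: D = 0.0331 m, h = 0.00549 m, N = 116.1/60 = 1.935 rev/s
γ̇ = π·D·N / h = π · 0.0331 · 1.935 / 0.00549 = 36.6511 s⁻¹
ΔT = η·γ̇²·t_res/(ρ·cp) = [2763 × 36.6511² × 45.9419] / [1027 × 1806] = 91.9337 K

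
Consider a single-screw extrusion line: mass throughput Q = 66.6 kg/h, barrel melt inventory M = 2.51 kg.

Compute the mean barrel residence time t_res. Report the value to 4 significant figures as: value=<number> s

value=135.7 s

Convert throughput: Q = 66.6 kg/h = 66.6/3600 = 0.0185 kg/s
t_res = M / Q_s = 2.51 ÷ 0.0185 = 135.676 s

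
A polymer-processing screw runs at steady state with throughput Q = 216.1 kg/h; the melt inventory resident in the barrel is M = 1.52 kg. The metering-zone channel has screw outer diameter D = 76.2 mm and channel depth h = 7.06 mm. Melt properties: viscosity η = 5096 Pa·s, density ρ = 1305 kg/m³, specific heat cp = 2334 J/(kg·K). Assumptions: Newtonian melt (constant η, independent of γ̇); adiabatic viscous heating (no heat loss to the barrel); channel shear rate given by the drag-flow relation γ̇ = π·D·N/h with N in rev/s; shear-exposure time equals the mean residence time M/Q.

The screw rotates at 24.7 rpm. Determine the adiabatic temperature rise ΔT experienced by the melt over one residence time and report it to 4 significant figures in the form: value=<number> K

Throughput in SI: Q_s = 216.1 kg/h ÷ 3600 s/h = 0.0600278 kg/s
Mean residence time: t_res = M/Q_s = 1.52 kg / 0.0600278 kg/s = 25.3216 s
Geometry in metres: D = 76.2 mm → 0.0762 m, h = 7.06 mm → 0.00706 m; screw speed N = 24.7 rpm = 0.411667 rev/s
γ̇ = π·D·N / h = π · 0.0762 · 0.411667 / 0.00706 = 13.9587 s⁻¹
Adiabatic rise: ΔT = η γ̇² t_res / (ρ cp) = 5096·(13.9587)²·25.3216 / (1305·2334) = 8.2547 K

value=8.255 K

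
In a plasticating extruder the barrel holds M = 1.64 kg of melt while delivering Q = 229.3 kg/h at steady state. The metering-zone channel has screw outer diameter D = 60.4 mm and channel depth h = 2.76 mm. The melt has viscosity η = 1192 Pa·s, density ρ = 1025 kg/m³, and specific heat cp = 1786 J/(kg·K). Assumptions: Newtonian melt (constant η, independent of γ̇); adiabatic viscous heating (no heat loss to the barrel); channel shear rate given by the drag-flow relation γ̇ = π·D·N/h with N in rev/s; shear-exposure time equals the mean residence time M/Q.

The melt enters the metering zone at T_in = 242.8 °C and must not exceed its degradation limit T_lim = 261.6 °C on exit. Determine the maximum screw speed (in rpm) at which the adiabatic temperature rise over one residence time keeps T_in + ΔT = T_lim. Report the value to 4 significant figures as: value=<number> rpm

Q_s = Q / 3600 = 229.3 / 3600 = 0.0636944 kg/s
t_res = M / Q_s = 1.64 ÷ 0.0636944 = 25.7479 s
Geometry in SI: D = 60.4 mm → 0.0604 m, h = 2.76 mm → 0.00276 m
ΔT_a = T_lim − T_in = 261.6 °C − 242.8 °C = 18.8 K
Invert ΔT = ηγ̇²t_res/(ρcp) for γ̇: γ̇_max² = ΔT_a ρ cp / (η t_res) = 18.8·1025·1786 / (1192·25.7479) = 1121.36 s⁻²
Take the square root: γ̇_max = √(1121.36) = 33.4867 s⁻¹
Solve γ̇ = πDN/h for N: N_max = γ̇_max·h/(π·D) = 33.4867 × 0.00276 / (π × 0.0604) = 0.487074 rev/s = 29.2244 rpm

value=29.22 rpm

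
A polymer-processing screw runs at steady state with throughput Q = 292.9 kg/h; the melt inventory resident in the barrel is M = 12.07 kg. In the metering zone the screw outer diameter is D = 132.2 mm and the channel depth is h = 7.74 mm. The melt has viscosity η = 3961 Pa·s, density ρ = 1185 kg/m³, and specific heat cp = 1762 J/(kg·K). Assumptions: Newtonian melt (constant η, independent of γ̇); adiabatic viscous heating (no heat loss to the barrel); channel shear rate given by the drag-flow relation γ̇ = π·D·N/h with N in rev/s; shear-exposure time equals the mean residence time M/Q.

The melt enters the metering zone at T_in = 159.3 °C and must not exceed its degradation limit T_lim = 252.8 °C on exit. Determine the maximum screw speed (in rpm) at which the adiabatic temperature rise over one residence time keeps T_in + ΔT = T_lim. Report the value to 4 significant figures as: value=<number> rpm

Throughput in SI: Q_s = 292.9 kg/h ÷ 3600 s/h = 0.0813611 kg/s
t_res = M / Q_s = 12.07 / 0.0813611 = 148.351 s
Convert to metres: D = 0.1322 m, h = 0.00774 m
Allowable rise: ΔT_a = T_lim − T_in = 252.8 − 159.3 = 93.5 K
γ̇_max² = ΔT_a·ρ·cp / (η·t_res) = [93.5 × 1185 × 1762] / [3961 × 148.351] = 332.231 s⁻²
γ̇_max = sqrt(332.231) = 18.2272 s⁻¹
N_max = γ̇_max·h / (π·D) = 18.2272 · 0.00774 / (π · 0.1322) = 0.339688 rev/s = 20.3813 rpm

value=20.38 rpm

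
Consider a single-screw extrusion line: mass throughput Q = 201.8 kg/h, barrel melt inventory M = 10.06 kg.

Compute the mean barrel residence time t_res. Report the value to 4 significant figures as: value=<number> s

Throughput in SI: Q_s = 201.8 kg/h ÷ 3600 s/h = 0.0560556 kg/s
t_res = M / Q_s = 10.06 ÷ 0.0560556 = 179.465 s

value=179.5 s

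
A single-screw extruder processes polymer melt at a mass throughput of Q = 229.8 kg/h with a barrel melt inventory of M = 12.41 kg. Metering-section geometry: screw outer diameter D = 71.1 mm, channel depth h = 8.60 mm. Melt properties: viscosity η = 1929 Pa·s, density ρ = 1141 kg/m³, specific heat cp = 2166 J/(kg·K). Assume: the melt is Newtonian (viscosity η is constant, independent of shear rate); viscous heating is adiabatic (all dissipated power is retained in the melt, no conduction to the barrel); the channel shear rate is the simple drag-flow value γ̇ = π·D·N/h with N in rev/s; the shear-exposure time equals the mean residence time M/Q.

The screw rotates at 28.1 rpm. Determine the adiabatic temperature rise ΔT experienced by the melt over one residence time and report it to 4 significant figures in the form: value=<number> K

Convert throughput: Q = 229.8 kg/h = 229.8/3600 = 0.0638333 kg/s
t_res = M / Q_s = 12.41 / 0.0638333 = 194.413 s
D = 71.1 mm = 0.0711 m;  h = 8.60 mm = 0.0086 m;  N = 28.1 rpm / 60 = 0.468333 rev/s
γ̇ = π·D·N / h = π · 0.0711 · 0.468333 / 0.0086 = 12.164 s⁻¹
ΔT = η·γ̇²·t_res/(ρ·cp) = [1929 × 12.164² × 194.413] / [1141 × 2166] = 22.4525 K

value=22.45 K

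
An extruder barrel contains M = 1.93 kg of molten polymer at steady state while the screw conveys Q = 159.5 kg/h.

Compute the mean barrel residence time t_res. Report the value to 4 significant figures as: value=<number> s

value=43.56 s

Convert throughput: Q = 159.5 kg/h = 159.5/3600 = 0.0443056 kg/s
t_res = M / Q_s = 1.93 ÷ 0.0443056 = 43.5611 s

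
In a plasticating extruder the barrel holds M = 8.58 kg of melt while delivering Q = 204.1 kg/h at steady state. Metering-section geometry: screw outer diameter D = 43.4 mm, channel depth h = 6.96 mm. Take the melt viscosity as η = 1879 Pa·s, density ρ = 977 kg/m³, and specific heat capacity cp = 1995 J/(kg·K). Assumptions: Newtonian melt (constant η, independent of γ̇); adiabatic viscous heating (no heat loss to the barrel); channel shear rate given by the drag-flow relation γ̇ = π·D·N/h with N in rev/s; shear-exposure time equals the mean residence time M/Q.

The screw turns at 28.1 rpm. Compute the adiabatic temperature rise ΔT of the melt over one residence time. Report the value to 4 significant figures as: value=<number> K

Throughput in SI: Q_s = 204.1 kg/h ÷ 3600 s/h = 0.0566944 kg/s
t_res = M / Q_s = 8.58 ÷ 0.0566944 = 151.338 s
Convert to SI: D = 0.0434 m, h = 0.00696 m, N = 28.1/60 = 0.468333 rev/s
γ̇ = π D N / h = (π)(0.0434)(0.468333) / 0.00696 = 9.17456 s⁻¹
Adiabatic rise: ΔT = η γ̇² t_res / (ρ cp) = 1879·(9.17456)²·151.338 / (977·1995) = 12.2802 K

value=12.28 K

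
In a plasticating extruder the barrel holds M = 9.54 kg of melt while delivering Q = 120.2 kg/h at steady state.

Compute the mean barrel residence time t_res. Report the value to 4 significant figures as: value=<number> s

Q_s = Q / 3600 = 120.2 / 3600 = 0.0333889 kg/s
t_res = M / Q_s = 9.54 ÷ 0.0333889 = 285.724 s

value=285.7 s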